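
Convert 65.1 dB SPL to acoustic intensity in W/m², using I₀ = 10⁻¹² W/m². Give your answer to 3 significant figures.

3.24e-06 W/m²

I = I₀·10^(L/10) = 10⁻¹² × 10^(65.1/10) = 10^(-5.490).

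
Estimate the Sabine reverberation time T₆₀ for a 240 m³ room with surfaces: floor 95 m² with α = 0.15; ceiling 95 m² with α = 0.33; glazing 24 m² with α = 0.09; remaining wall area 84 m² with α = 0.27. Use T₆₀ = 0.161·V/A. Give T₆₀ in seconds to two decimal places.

Total absorption A = 95·0.15 + 95·0.33 + 24·0.09 + 84·0.27 = 70.44 m² sabins.
T₆₀ = 0.161 × 240 / 70.44 = 0.549 s.

0.55 s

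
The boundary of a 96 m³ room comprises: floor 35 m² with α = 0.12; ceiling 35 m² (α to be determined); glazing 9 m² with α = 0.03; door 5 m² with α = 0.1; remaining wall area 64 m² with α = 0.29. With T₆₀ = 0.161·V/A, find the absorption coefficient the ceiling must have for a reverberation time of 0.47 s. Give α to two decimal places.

From T₆₀ = 0.161·V/A, the target T₆₀ = 0.47 s needs A = 0.161·96/0.47 = 32.89 m².
Absorption from the other surfaces = 35·0.12 + 9·0.03 + 5·0.1 + 64·0.29 = 23.53 m², so the ceiling must supply 9.36 m² over 35 m².
α = 9.36/35 = 0.267.

0.27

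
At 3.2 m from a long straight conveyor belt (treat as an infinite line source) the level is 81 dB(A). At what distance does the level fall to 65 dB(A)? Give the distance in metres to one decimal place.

127.4 m

The 16.0 dB drop corresponds to a distance ratio of 10^(16.0/10) for a line source.
r₂ = 3.2·10^((81−65)/10) = 3.2·10^(16.0/10) = 127.39 m.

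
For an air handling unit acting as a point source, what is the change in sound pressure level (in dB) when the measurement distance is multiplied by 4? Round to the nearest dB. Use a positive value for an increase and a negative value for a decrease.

-12 dB

With spherical spreading the level changes by −20·log₁₀(r₂/r₁).
ΔL = −20·log₁₀(4) = -12.04 dB.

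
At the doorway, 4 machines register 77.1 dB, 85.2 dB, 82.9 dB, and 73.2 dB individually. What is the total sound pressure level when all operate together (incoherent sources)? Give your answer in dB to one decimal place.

For uncorrelated sources the intensities add, so convert each level to linear form, sum, and take 10·log₁₀ of the total.
Σ 10^(L/10) = 10^(77.1/10) + 10^(85.2/10) + 10^(82.9/10) + 10^(73.2/10) = 5.983e+08.
L_total = 10·log₁₀(5.983e+08) = 87.77 dB.

87.8 dB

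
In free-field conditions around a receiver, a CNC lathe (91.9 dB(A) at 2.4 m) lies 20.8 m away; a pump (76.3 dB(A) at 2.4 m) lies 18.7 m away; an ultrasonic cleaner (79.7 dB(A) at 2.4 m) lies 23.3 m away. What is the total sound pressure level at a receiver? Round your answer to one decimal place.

73.5 dB(A)

Apply inverse-square spreading to bring every level to the receiver, then sum 10^(L/10).
CNC lathe: 91.9 − 20·log₁₀(20.8/2.4) = 91.9 − 18.76 = 73.14 dB(A).
pump: 76.3 − 20·log₁₀(18.7/2.4) = 76.3 − 17.83 = 58.47 dB(A).
ultrasonic cleaner: 79.7 − 20·log₁₀(23.3/2.4) = 79.7 − 19.74 = 59.96 dB(A).
Σ 10^(L/10) = 2.231e+07 → L_total = 10·log₁₀(2.231e+07) = 73.49 dB(A).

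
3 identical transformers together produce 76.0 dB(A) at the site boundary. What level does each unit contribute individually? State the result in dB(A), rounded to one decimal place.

For N identical incoherent sources L_total = L₁ + 10·log₁₀ N, so L₁ = 76.0 − 10·log₁₀(3) = 76.0 − 4.771.

71.2 dB(A)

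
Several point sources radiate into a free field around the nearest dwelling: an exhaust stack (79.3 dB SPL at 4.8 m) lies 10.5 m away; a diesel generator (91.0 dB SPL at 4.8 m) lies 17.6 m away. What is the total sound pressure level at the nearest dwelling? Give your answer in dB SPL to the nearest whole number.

80 dB SPL

Apply inverse-square spreading to bring every level to the receiver, then sum 10^(L/10).
exhaust stack: 79.3 − 20·log₁₀(10.5/4.8) = 79.3 − 6.80 = 72.50 dB SPL.
diesel generator: 91.0 − 20·log₁₀(17.6/4.8) = 91.0 − 11.29 = 79.71 dB SPL.
Σ 10^(L/10) = 1.114e+08 → L_total = 10·log₁₀(1.114e+08) = 80.47 dB SPL.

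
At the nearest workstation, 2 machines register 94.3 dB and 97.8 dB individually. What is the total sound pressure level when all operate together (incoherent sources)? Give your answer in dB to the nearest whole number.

Incoherent sources combine by intensity addition: L_total = 10·log₁₀(Σ 10^(L_i/10)).
Σ 10^(L/10) = 10^(94.3/10) + 10^(97.8/10) = 8.717e+09.
L_total = 10·log₁₀(8.717e+09) = 99.40 dB.

99 dB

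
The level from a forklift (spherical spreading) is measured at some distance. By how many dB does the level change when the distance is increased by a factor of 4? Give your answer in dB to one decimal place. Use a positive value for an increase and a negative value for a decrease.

Point-source spreading: ΔL = −20·log₁₀(r₂/r₁).
ΔL = −20·log₁₀(4) = -12.04 dB.

-12.0 dB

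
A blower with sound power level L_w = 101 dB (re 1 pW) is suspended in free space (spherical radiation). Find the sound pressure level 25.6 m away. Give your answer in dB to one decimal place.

61.8 dB

L_p = L_w − 10·log₁₀(4π·r²) with r = 25.6 m.
4π·r² = 8235 m², 10·log₁₀ of that is 39.157 dB.
L_p = 101 − 39.157 = 61.84 dB.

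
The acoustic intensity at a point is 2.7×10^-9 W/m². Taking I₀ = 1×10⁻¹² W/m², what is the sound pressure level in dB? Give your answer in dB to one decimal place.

34.3 dB

Dividing by I₀ shifts the exponent by 12: I/I₀ = 2.7×10^3.
L = 10·(0.4314 + 3) = 34.31 dB.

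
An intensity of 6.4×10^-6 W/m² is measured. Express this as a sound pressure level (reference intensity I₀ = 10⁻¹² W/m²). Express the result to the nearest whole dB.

I/I₀ = 6.4×10^-6/10⁻¹² = 6.4×10^6, and L = 10·log₁₀(I/I₀).
L = 10·(0.8062 + 6) = 68.06 dB.

68 dB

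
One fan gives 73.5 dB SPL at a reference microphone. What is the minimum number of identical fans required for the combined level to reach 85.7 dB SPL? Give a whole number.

The shortfall is 85.7 − 73.5 = 12.2 dB, and N units add 10·log₁₀ N, so need 10·log₁₀ N ≥ 12.2.
N ≥ 10^(12.2/10) = 16.596, so N = 17.

17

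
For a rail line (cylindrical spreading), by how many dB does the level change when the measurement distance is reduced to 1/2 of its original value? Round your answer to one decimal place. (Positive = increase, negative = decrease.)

A line source loses 3 dB per doubling of distance; generally ΔL = −10·log₁₀(r₂/r₁).
ΔL = −10·log₁₀(0.5) = +3.01 dB.

+3.0 dB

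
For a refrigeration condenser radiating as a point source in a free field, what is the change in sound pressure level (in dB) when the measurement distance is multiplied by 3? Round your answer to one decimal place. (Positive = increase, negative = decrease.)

Point-source spreading: ΔL = −20·log₁₀(r₂/r₁).
ΔL = −20·log₁₀(3) = -9.54 dB.

-9.5 dB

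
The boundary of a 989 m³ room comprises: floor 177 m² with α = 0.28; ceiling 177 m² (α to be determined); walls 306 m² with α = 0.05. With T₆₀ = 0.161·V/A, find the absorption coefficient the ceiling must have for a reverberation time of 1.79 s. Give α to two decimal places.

A = 0.161·V/T₆₀ = 0.161·989/1.79 = 88.95 m² sabins.
Absorption from the other surfaces = 177·0.28 + 306·0.05 = 64.86 m², so the ceiling must supply 24.09 m² over 177 m².
α = 24.09/177 = 0.136.

0.14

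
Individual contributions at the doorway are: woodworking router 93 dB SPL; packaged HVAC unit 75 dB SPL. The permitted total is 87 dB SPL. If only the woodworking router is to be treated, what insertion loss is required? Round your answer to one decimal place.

6.3 dB

Everything except the woodworking router sums to 10^(75/10) = 3.162e+07 in linear terms, 75.00 dB SPL.
To meet 87 dB SPL overall, the treated woodworking router may contribute at most 10^(87/10) − 3.162e+07 = 4.696e+08, i.e. 86.72 dB SPL.
So the woodworking router must be reduced from 93 to 86.72 dB SPL: IL = 6.28 dB.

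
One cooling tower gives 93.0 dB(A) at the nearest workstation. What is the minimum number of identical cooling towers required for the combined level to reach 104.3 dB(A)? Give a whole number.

The shortfall is 104.3 − 93.0 = 11.3 dB, and N units add 10·log₁₀ N, so need 10·log₁₀ N ≥ 11.3.
N ≥ 10^(11.3/10) = 13.490, so N = 14.

14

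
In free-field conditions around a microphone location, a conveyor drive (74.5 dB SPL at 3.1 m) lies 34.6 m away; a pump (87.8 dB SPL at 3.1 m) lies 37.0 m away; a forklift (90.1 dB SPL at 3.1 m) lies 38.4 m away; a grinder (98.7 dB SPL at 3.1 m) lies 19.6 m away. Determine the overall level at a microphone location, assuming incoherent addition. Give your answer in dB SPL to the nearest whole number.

Propagate each source to the receiver with L = L_ref − 20·log₁₀(r/r_ref), then add intensities.
conveyor drive: 74.5 − 20·log₁₀(34.6/3.1) = 74.5 − 20.95 = 53.55 dB SPL.
pump: 87.8 − 20·log₁₀(37.0/3.1) = 87.8 − 21.54 = 66.26 dB SPL.
forklift: 90.1 − 20·log₁₀(38.4/3.1) = 90.1 − 21.86 = 68.24 dB SPL.
grinder: 98.7 − 20·log₁₀(19.6/3.1) = 98.7 − 16.02 = 82.68 dB SPL.
Σ 10^(L/10) = 1.966e+08 → L_total = 10·log₁₀(1.966e+08) = 82.94 dB SPL.

83 dB SPL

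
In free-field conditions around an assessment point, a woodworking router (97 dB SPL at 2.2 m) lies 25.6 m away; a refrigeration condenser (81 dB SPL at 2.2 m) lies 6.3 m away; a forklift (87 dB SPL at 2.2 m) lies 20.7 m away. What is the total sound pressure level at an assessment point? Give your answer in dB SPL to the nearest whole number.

78 dB SPL

First find each source's level at the receiver (point-source: −20·log₁₀(r/r_ref)), then combine on an intensity basis.
woodworking router: 97 − 20·log₁₀(25.6/2.2) = 97 − 21.32 = 75.68 dB SPL.
refrigeration condenser: 81 − 20·log₁₀(6.3/2.2) = 81 − 9.14 = 71.86 dB SPL.
forklift: 87 − 20·log₁₀(20.7/2.2) = 87 − 19.47 = 67.53 dB SPL.
Σ 10^(L/10) = 5.803e+07 → L_total = 10·log₁₀(5.803e+07) = 77.64 dB SPL.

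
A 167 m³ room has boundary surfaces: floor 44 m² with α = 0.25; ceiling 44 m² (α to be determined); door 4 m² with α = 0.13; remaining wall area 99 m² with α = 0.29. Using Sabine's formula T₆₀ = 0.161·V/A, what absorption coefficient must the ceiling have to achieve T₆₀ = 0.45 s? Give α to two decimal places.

0.44

From T₆₀ = 0.161·V/A, the target T₆₀ = 0.45 s needs A = 0.161·167/0.45 = 59.75 m².
Absorption from the other surfaces = 44·0.25 + 4·0.13 + 99·0.29 = 40.23 m², so the ceiling must supply 19.52 m² over 44 m².
α = 19.52/44 = 0.444.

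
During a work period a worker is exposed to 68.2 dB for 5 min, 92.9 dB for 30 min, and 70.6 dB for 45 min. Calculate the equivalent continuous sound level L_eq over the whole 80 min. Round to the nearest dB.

Weight each interval's intensity by its duration and average over T = 80 min:
Σ tᵢ·10^(Lᵢ/10) = 5·10^(68.2/10) + 30·10^(92.9/10) + 45·10^(70.6/10) = 5.905e+10.
L_eq = 10·log₁₀(5.905e+10/80) = 88.68 dB.

89 dB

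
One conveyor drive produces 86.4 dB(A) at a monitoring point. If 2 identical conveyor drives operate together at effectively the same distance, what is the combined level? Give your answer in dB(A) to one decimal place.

89.4 dB(A)

L_total = L₁ + 10·log₁₀ N for N identical incoherent sources.
L_total = 86.4 + 10·log₁₀(2) = 86.4 + 3.010 = 89.41 dB(A).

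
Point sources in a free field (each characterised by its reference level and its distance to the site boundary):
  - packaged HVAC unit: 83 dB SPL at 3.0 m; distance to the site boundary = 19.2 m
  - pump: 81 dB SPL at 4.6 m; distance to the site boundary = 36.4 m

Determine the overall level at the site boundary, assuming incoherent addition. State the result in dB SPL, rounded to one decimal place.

68.4 dB SPL

Apply inverse-square spreading to bring every level to the receiver, then sum 10^(L/10).
packaged HVAC unit: 83 − 20·log₁₀(19.2/3.0) = 83 − 16.12 = 66.88 dB SPL.
pump: 81 − 20·log₁₀(36.4/4.6) = 81 − 17.97 = 63.03 dB SPL.
Σ 10^(L/10) = 6.882e+06 → L_total = 10·log₁₀(6.882e+06) = 68.38 dB SPL.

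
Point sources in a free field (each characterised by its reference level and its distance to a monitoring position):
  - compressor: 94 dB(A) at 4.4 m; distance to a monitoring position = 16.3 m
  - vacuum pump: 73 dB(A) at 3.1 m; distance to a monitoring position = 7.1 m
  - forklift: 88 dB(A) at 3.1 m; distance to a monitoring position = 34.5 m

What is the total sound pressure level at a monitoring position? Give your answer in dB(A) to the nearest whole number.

Propagate each source to the receiver with L = L_ref − 20·log₁₀(r/r_ref), then add intensities.
compressor: 94 − 20·log₁₀(16.3/4.4) = 94 − 11.37 = 82.63 dB(A).
vacuum pump: 73 − 20·log₁₀(7.1/3.1) = 73 − 7.20 = 65.80 dB(A).
forklift: 88 − 20·log₁₀(34.5/3.1) = 88 − 20.93 = 67.07 dB(A).
Σ 10^(L/10) = 1.919e+08 → L_total = 10·log₁₀(1.919e+08) = 82.83 dB(A).

83 dB(A)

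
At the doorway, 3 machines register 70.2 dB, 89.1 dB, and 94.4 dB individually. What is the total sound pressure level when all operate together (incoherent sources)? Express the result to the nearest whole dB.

96 dB

For uncorrelated sources the intensities add, so convert each level to linear form, sum, and take 10·log₁₀ of the total.
Σ 10^(L/10) = 10^(70.2/10) + 10^(89.1/10) + 10^(94.4/10) = 3.578e+09.
L_total = 10·log₁₀(3.578e+09) = 95.54 dB.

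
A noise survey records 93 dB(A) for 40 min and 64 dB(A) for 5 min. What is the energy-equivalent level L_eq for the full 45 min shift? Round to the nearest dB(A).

Weight each interval's intensity by its duration and average over T = 45 min:
Σ tᵢ·10^(Lᵢ/10) = 40·10^(93/10) + 5·10^(64/10) = 7.982e+10.
L_eq = 10·log₁₀(7.982e+10/45) = 92.49 dB(A).

92 dB(A)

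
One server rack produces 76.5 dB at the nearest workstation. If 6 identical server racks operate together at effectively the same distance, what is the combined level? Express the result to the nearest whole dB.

L_total = L₁ + 10·log₁₀ N for N identical incoherent sources.
L_total = 76.5 + 10·log₁₀(6) = 76.5 + 7.782 = 84.28 dB.

84 dB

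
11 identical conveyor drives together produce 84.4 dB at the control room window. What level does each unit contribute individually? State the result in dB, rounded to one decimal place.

Dividing the total intensity by 11 lowers the level by 10·log₁₀ 11 = 10.414 dB: L₁ = 84.4 − 10.414.

74.0 dB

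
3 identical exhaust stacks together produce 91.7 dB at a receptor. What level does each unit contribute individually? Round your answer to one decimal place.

86.9 dB

Dividing the total intensity by 3 lowers the level by 10·log₁₀ 3 = 4.771 dB: L₁ = 91.7 − 4.771.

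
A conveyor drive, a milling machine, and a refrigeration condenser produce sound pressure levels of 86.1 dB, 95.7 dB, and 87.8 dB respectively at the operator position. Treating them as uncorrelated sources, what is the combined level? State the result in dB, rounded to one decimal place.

96.7 dB

Incoherent sources combine by intensity addition: L_total = 10·log₁₀(Σ 10^(L_i/10)).
Σ 10^(L/10) = 10^(86.1/10) + 10^(95.7/10) + 10^(87.8/10) = 4.725e+09.
L_total = 10·log₁₀(4.725e+09) = 96.74 dB.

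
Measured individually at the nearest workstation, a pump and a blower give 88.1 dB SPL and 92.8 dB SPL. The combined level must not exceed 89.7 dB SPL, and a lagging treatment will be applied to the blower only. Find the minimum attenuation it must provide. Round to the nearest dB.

Fixed contribution from the other source: Σ 10^(L/10) = 10^(88.1/10) = 6.457e+08 (88.10 dB SPL).
To meet 89.7 dB SPL overall, the treated blower may contribute at most 10^(89.7/10) − 6.457e+08 = 2.876e+08, i.e. 84.59 dB SPL.
Required insertion loss = 92.8 − 84.59 = 8.21 dB.

8 dB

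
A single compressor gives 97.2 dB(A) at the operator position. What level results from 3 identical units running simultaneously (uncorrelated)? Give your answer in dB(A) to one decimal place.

102.0 dB(A)

N identical incoherent sources raise the level by 10·log₁₀ N.
L_total = 97.2 + 10·log₁₀(3) = 97.2 + 4.771 = 101.97 dB(A).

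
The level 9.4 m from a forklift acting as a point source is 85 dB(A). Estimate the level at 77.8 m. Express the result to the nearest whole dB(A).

67 dB(A)

Spherical spreading from a point source gives a 20·log₁₀(r₂/r₁) drop.
L₂ = 85 − 20·log₁₀(77.8/9.4) = 85 − 18.357 = 66.64 dB(A).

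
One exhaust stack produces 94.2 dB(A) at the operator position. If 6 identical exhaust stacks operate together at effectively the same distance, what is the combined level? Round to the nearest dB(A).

With 6 equal, uncorrelated contributions the intensity is 6× that of one unit, giving a rise of 10·log₁₀ 6.
L_total = 94.2 + 10·log₁₀(6) = 94.2 + 7.782 = 101.98 dB(A).

102 dB(A)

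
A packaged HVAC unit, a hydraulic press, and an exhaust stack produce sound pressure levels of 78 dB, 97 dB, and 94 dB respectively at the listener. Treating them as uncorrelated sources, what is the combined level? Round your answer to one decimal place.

98.8 dB

Incoherent sources combine by intensity addition: L_total = 10·log₁₀(Σ 10^(L_i/10)).
Σ 10^(L/10) = 10^(78/10) + 10^(97/10) + 10^(94/10) = 7.587e+09.
L_total = 10·log₁₀(7.587e+09) = 98.80 dB.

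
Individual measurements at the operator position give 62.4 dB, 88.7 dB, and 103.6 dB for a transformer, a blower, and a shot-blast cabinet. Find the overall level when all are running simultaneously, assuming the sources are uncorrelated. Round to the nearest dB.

104 dB

For uncorrelated sources the intensities add, so convert each level to linear form, sum, and take 10·log₁₀ of the total.
Σ 10^(L/10) = 10^(62.4/10) + 10^(88.7/10) + 10^(103.6/10) = 2.365e+10.
L_total = 10·log₁₀(2.365e+10) = 103.74 dB.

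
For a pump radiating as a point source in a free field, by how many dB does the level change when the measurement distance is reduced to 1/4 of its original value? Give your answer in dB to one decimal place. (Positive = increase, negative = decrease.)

A point source loses 6 dB per doubling of distance; generally ΔL = −20·log₁₀(r₂/r₁).
ΔL = −20·log₁₀(0.25) = +12.04 dB.

+12.0 dB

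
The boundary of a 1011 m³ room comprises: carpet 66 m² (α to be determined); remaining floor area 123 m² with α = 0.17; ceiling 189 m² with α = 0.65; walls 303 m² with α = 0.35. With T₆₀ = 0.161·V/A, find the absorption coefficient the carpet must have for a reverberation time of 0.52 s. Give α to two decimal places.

From T₆₀ = 0.161·V/A, the target T₆₀ = 0.52 s needs A = 0.161·1011/0.52 = 313.02 m².
Absorption from the other surfaces = 123·0.17 + 189·0.65 + 303·0.35 = 249.81 m², so the carpet must supply 63.21 m² over 66 m².
α = 63.21/66 = 0.958.

0.96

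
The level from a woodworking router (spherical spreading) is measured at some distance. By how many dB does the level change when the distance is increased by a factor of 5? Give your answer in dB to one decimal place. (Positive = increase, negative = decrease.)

Point-source spreading: ΔL = −20·log₁₀(r₂/r₁).
ΔL = −20·log₁₀(5) = -13.98 dB.

-14.0 dB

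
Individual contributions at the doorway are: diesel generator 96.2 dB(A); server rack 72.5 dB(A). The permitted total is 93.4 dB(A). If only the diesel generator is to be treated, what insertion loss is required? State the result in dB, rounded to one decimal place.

2.8 dB

Fixed contribution from the other source: Σ 10^(L/10) = 10^(72.5/10) = 1.778e+07 (72.50 dB(A)).
The limit corresponds to 10^(93.4/10) = 2.188e+09; subtracting the fixed part leaves 2.170e+09 for the diesel generator, i.e. 93.36 dB(A).
Required insertion loss = 96.2 − 93.36 = 2.84 dB.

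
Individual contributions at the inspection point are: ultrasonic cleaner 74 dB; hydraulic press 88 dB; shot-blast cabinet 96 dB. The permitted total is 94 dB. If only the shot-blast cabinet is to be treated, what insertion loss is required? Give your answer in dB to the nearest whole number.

3 dB

The untreated sources together contribute 10^(74/10) + 10^(88/10) = 6.561e+08, i.e. 88.17 dB.
The limit corresponds to 10^(94/10) = 2.512e+09; subtracting the fixed part leaves 1.856e+09 for the shot-blast cabinet, i.e. 92.69 dB.
So the shot-blast cabinet must be reduced from 96 to 92.69 dB: IL = 3.31 dB.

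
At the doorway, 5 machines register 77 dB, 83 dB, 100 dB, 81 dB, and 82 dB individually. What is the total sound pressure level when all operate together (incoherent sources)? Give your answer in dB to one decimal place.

100.2 dB

For uncorrelated sources the intensities add, so convert each level to linear form, sum, and take 10·log₁₀ of the total.
Σ 10^(L/10) = 10^(77/10) + 10^(83/10) + 10^(100/10) + 10^(81/10) + 10^(82/10) = 1.053e+10.
L_total = 10·log₁₀(1.053e+10) = 100.23 dB.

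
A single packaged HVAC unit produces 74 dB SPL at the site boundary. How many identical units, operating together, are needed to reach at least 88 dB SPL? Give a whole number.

26

The shortfall is 88 − 74 = 14.0 dB, and N units add 10·log₁₀ N, so need 10·log₁₀ N ≥ 14.0.
N ≥ 10^(14.0/10) = 25.119, so N = 26.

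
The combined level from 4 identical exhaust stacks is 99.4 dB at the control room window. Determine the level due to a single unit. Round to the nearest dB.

93 dB

4 equal contributions raise the level by 10·log₁₀ 4 = 6.021 dB, so each unit alone gives 99.4 − 6.021.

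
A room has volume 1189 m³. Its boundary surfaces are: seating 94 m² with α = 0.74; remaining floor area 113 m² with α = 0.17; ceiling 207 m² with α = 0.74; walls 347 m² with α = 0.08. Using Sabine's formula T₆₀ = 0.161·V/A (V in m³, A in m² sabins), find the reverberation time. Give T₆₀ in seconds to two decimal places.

0.71 s

Summing Sᵢαᵢ: 94·0.74 + 113·0.17 + 207·0.74 + 347·0.08 = 269.71 m².
T₆₀ = 0.161 × 1189 / 269.71 = 0.710 s.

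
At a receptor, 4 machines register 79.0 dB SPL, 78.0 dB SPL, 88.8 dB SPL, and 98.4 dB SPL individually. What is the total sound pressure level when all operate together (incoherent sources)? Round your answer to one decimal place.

98.9 dB SPL

For uncorrelated sources the intensities add, so convert each level to linear form, sum, and take 10·log₁₀ of the total.
Σ 10^(L/10) = 10^(79.0/10) + 10^(78.0/10) + 10^(88.8/10) + 10^(98.4/10) = 7.819e+09.
L_total = 10·log₁₀(7.819e+09) = 98.93 dB SPL.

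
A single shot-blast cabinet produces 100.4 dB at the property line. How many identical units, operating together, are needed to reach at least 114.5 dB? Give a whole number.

N identical sources give L₁ + 10·log₁₀ N, so require 10·log₁₀ N ≥ 114.5 − 100.4 = 14.1 dB.
N ≥ 10^(14.1/10) = 25.704, so N = 26.

26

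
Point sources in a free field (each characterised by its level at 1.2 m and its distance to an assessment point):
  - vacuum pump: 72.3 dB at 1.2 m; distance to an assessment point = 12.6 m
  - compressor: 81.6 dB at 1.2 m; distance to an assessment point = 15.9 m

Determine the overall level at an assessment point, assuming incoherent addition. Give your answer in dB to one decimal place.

Apply inverse-square spreading to bring every level to the receiver, then sum 10^(L/10).
vacuum pump: 72.3 − 20·log₁₀(12.6/1.2) = 72.3 − 20.42 = 51.88 dB.
compressor: 81.6 − 20·log₁₀(15.9/1.2) = 81.6 − 22.44 = 59.16 dB.
Σ 10^(L/10) = 9.774e+05 → L_total = 10·log₁₀(9.774e+05) = 59.90 dB.

59.9 dB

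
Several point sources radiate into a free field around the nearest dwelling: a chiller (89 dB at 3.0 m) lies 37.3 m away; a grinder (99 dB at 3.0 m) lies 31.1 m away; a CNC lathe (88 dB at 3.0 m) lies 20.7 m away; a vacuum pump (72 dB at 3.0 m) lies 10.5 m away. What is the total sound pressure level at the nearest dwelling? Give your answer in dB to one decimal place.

First find each source's level at the receiver (point-source: −20·log₁₀(r/r_ref)), then combine on an intensity basis.
chiller: 89 − 20·log₁₀(37.3/3.0) = 89 − 21.89 = 67.11 dB.
grinder: 99 − 20·log₁₀(31.1/3.0) = 99 − 20.31 = 78.69 dB.
CNC lathe: 88 − 20·log₁₀(20.7/3.0) = 88 − 16.78 = 71.22 dB.
vacuum pump: 72 − 20·log₁₀(10.5/3.0) = 72 − 10.88 = 61.12 dB.
Σ 10^(L/10) = 9.360e+07 → L_total = 10·log₁₀(9.360e+07) = 79.71 dB.

79.7 dB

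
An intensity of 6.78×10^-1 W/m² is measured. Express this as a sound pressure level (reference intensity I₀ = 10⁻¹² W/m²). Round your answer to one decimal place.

118.3 dB

I/I₀ = 6.78×10^-1/10⁻¹² = 6.78×10^11, and L = 10·log₁₀(I/I₀).
L = 10·(0.8312 + 11) = 118.31 dB.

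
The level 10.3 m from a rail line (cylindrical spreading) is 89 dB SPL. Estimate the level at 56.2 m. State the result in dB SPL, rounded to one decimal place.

81.6 dB SPL

Line-source attenuation: ΔL = 10·log₁₀(r₂/r₁) = 10·log₁₀(56.2/10.3) = 7.369 dB.
L₂ = 89 − 10·log₁₀(56.2/10.3) = 89 − 7.369 = 81.63 dB SPL.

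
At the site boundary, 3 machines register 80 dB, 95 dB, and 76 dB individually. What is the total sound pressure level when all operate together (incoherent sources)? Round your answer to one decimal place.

95.2 dB

For uncorrelated sources the intensities add, so convert each level to linear form, sum, and take 10·log₁₀ of the total.
Σ 10^(L/10) = 10^(80/10) + 10^(95/10) + 10^(76/10) = 3.302e+09.
L_total = 10·log₁₀(3.302e+09) = 95.19 dB.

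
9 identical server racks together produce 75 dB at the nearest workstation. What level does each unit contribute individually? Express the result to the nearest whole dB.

65 dB

For N identical incoherent sources L_total = L₁ + 10·log₁₀ N, so L₁ = 75 − 10·log₁₀(9) = 75 − 9.542.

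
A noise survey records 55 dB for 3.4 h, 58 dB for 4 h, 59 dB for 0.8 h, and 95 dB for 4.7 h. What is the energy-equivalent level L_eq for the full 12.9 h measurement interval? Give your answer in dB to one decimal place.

L_eq = 10·log₁₀[(1/T)·Σ tᵢ·10^(Lᵢ/10)] with T = 12.9 h.
Σ tᵢ·10^(Lᵢ/10) = 3.4·10^(55/10) + 4·10^(58/10) + 0.8·10^(59/10) + 4.7·10^(95/10) = 1.487e+10.
L_eq = 10·log₁₀(1.487e+10/12.9) = 90.62 dB.

90.6 dB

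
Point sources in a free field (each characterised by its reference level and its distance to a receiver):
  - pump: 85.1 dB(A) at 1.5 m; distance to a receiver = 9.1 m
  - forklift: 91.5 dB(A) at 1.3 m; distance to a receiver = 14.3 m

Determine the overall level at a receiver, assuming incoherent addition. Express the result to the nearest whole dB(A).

First find each source's level at the receiver (point-source: −20·log₁₀(r/r_ref)), then combine on an intensity basis.
pump: 85.1 − 20·log₁₀(9.1/1.5) = 85.1 − 15.66 = 69.44 dB(A).
forklift: 91.5 − 20·log₁₀(14.3/1.3) = 91.5 − 20.83 = 70.67 dB(A).
Σ 10^(L/10) = 2.047e+07 → L_total = 10·log₁₀(2.047e+07) = 73.11 dB(A).

73 dB(A)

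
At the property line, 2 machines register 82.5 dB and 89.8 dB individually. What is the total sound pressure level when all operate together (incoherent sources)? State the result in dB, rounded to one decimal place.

90.5 dB

Incoherent sources combine by intensity addition: L_total = 10·log₁₀(Σ 10^(L_i/10)).
Σ 10^(L/10) = 10^(82.5/10) + 10^(89.8/10) = 1.133e+09.
L_total = 10·log₁₀(1.133e+09) = 90.54 dB.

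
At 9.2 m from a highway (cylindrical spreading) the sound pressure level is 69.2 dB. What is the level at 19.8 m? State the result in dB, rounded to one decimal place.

65.9 dB

Cylindrical spreading from a line source gives a 10·log₁₀(r₂/r₁) drop.
L₂ = 69.2 − 10·log₁₀(19.8/9.2) = 69.2 − 3.329 = 65.87 dB.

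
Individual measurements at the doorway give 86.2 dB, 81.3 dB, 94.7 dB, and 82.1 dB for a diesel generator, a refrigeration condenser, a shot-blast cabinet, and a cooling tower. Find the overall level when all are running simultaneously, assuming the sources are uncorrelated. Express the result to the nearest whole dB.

96 dB

For uncorrelated sources the intensities add, so convert each level to linear form, sum, and take 10·log₁₀ of the total.
Σ 10^(L/10) = 10^(86.2/10) + 10^(81.3/10) + 10^(94.7/10) + 10^(82.1/10) = 3.665e+09.
L_total = 10·log₁₀(3.665e+09) = 95.64 dB.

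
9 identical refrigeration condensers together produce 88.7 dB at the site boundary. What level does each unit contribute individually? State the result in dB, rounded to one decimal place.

For N identical incoherent sources L_total = L₁ + 10·log₁₀ N, so L₁ = 88.7 − 10·log₁₀(9) = 88.7 − 9.542.

79.2 dB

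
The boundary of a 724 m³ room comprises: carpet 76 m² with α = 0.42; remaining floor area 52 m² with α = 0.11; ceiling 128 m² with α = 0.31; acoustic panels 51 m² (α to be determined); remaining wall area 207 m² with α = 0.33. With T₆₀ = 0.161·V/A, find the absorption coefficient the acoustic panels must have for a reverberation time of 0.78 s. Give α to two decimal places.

From T₆₀ = 0.161·V/A, the target T₆₀ = 0.78 s needs A = 0.161·724/0.78 = 149.44 m².
Absorption from the other surfaces = 76·0.42 + 52·0.11 + 128·0.31 + 207·0.33 = 145.63 m², so the acoustic panels must supply 3.81 m² over 51 m².
α = 3.81/51 = 0.075.

0.07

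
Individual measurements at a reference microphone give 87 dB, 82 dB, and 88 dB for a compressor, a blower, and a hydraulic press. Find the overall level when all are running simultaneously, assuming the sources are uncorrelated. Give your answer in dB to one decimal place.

Incoherent sources combine by intensity addition: L_total = 10·log₁₀(Σ 10^(L_i/10)).
Σ 10^(L/10) = 10^(87/10) + 10^(82/10) + 10^(88/10) = 1.291e+09.
L_total = 10·log₁₀(1.291e+09) = 91.11 dB.

91.1 dB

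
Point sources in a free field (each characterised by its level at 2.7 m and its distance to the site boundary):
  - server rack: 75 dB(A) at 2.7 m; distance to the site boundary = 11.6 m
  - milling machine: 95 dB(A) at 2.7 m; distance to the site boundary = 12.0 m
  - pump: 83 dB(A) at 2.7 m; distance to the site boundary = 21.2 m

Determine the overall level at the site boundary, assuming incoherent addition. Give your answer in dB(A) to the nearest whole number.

82 dB(A)

First find each source's level at the receiver (point-source: −20·log₁₀(r/r_ref)), then combine on an intensity basis.
server rack: 75 − 20·log₁₀(11.6/2.7) = 75 − 12.66 = 62.34 dB(A).
milling machine: 95 − 20·log₁₀(12.0/2.7) = 95 − 12.96 = 82.04 dB(A).
pump: 83 − 20·log₁₀(21.2/2.7) = 83 − 17.90 = 65.10 dB(A).
Σ 10^(L/10) = 1.650e+08 → L_total = 10·log₁₀(1.650e+08) = 82.18 dB(A).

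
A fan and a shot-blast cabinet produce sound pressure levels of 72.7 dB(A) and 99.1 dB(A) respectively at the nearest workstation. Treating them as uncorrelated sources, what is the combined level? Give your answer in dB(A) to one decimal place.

99.1 dB(A)

For uncorrelated sources the intensities add, so convert each level to linear form, sum, and take 10·log₁₀ of the total.
Σ 10^(L/10) = 10^(72.7/10) + 10^(99.1/10) = 8.147e+09.
L_total = 10·log₁₀(8.147e+09) = 99.11 dB(A).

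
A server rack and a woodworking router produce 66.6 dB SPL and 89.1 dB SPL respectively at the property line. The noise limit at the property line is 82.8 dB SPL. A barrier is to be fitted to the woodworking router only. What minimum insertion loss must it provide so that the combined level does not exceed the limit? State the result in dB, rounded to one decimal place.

The untreated sources together contribute 10^(66.6/10) = 4.571e+06, i.e. 66.60 dB SPL.
To meet 82.8 dB SPL overall, the treated woodworking router may contribute at most 10^(82.8/10) − 4.571e+06 = 1.860e+08, i.e. 82.69 dB SPL.
Required insertion loss = 89.1 − 82.69 = 6.41 dB.

6.4 dB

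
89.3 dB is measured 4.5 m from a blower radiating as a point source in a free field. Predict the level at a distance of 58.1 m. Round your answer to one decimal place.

For a point source, L₂ = L₁ − 20·log₁₀(r₂/r₁).
L₂ = 89.3 − 20·log₁₀(58.1/4.5) = 89.3 − 22.219 = 67.08 dB.

67.1 dB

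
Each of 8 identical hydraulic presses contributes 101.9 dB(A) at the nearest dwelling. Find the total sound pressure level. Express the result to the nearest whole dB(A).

With 8 equal, uncorrelated contributions the intensity is 8× that of one unit, giving a rise of 10·log₁₀ 8.
L_total = 101.9 + 10·log₁₀(8) = 101.9 + 9.031 = 110.93 dB(A).

111 dB(A)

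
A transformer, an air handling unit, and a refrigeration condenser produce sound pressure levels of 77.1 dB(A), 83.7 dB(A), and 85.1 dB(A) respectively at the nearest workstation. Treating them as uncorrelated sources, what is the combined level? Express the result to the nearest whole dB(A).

For uncorrelated sources the intensities add, so convert each level to linear form, sum, and take 10·log₁₀ of the total.
Σ 10^(L/10) = 10^(77.1/10) + 10^(83.7/10) + 10^(85.1/10) = 6.093e+08.
L_total = 10·log₁₀(6.093e+08) = 87.85 dB(A).

88 dB(A)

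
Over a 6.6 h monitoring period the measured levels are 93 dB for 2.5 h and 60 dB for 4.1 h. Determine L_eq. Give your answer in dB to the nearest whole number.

89 dB

The energy average is taken in the linear domain: L_eq = 10·log₁₀[(Σ tᵢ·10^(Lᵢ/10))/T], T = 6.6 h.
Σ tᵢ·10^(Lᵢ/10) = 2.5·10^(93/10) + 4.1·10^(60/10) = 4.992e+09.
L_eq = 10·log₁₀(4.992e+09/6.6) = 88.79 dB.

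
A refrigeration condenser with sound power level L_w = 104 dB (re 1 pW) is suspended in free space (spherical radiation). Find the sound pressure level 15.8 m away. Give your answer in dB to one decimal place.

The power spreads over a sphere of area 4π·r², so L_p = L_w − 10·log₁₀(4π·r²).
4π·r² = 3137 m², 10·log₁₀ of that is 34.965 dB.
L_p = 104 − 34.965 = 69.03 dB.

69.0 dB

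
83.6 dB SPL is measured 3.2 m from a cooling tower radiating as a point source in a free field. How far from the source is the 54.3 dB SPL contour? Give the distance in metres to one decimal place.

93.4 m

The 29.3 dB drop corresponds to a distance ratio of 10^(29.3/20) for a point source.
r₂ = 3.2·10^((83.6−54.3)/20) = 3.2·10^(29.3/20) = 93.36 m.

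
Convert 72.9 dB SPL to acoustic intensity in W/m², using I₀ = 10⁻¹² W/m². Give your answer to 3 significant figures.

1.95e-05 W/m²

I = I₀·10^(L/10) = 10⁻¹² × 10^(72.9/10) = 10^(-4.710).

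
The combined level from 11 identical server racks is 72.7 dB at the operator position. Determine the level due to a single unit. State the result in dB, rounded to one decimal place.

62.3 dB

11 equal contributions raise the level by 10·log₁₀ 11 = 10.414 dB, so each unit alone gives 72.7 − 10.414.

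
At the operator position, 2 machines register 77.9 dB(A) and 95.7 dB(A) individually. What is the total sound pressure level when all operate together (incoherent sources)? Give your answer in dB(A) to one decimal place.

Incoherent sources combine by intensity addition: L_total = 10·log₁₀(Σ 10^(L_i/10)).
Σ 10^(L/10) = 10^(77.9/10) + 10^(95.7/10) = 3.777e+09.
L_total = 10·log₁₀(3.777e+09) = 95.77 dB(A).

95.8 dB(A)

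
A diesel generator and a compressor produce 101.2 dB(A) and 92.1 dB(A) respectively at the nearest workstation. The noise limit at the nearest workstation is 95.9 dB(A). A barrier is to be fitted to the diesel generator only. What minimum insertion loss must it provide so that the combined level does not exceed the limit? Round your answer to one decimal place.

7.6 dB

Fixed contribution from the other source: Σ 10^(L/10) = 10^(92.1/10) = 1.622e+09 (92.10 dB(A)).
The limit corresponds to 10^(95.9/10) = 3.890e+09; subtracting the fixed part leaves 2.269e+09 for the diesel generator, i.e. 93.56 dB(A).
So the diesel generator must be reduced from 101.2 to 93.56 dB(A): IL = 7.64 dB.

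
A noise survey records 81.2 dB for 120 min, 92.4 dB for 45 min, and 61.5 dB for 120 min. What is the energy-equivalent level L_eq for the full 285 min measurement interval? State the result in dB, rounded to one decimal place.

85.2 dB

L_eq = 10·log₁₀[(1/T)·Σ tᵢ·10^(Lᵢ/10)] with T = 285 min.
Σ tᵢ·10^(Lᵢ/10) = 120·10^(81.2/10) + 45·10^(92.4/10) + 120·10^(61.5/10) = 9.419e+10.
L_eq = 10·log₁₀(9.419e+10/285) = 85.19 dB.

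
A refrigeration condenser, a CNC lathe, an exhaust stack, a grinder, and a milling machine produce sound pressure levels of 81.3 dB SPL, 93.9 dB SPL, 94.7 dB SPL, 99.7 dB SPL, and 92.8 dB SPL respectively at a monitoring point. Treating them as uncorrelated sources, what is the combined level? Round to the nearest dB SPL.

For uncorrelated sources the intensities add, so convert each level to linear form, sum, and take 10·log₁₀ of the total.
Σ 10^(L/10) = 10^(81.3/10) + 10^(93.9/10) + 10^(94.7/10) + 10^(99.7/10) + 10^(92.8/10) = 1.678e+10.
L_total = 10·log₁₀(1.678e+10) = 102.25 dB SPL.

102 dB SPL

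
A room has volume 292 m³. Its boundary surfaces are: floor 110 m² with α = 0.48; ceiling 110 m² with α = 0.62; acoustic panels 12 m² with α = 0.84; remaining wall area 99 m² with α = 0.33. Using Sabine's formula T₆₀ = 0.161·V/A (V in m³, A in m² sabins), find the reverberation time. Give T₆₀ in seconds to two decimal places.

0.29 s

A = Σ Sᵢαᵢ = 110·0.48 + 110·0.62 + 12·0.84 + 99·0.33 = 163.75 m².
T₆₀ = 0.161 × 292 / 163.75 = 0.287 s.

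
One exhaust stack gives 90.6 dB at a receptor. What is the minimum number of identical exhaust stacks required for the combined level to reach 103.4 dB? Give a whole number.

The shortfall is 103.4 − 90.6 = 12.8 dB, and N units add 10·log₁₀ N, so need 10·log₁₀ N ≥ 12.8.
N ≥ 10^(12.8/10) = 19.055, so N = 20.

20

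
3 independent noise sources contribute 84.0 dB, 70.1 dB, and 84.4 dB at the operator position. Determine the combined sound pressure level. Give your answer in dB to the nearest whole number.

87 dB

Incoherent sources combine by intensity addition: L_total = 10·log₁₀(Σ 10^(L_i/10)).
Σ 10^(L/10) = 10^(84.0/10) + 10^(70.1/10) + 10^(84.4/10) = 5.368e+08.
L_total = 10·log₁₀(5.368e+08) = 87.30 dB.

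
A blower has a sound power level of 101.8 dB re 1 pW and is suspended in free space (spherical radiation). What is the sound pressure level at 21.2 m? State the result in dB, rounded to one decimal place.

64.3 dB

Free-field spherical radiation: L_p = L_w − 10·log₁₀(4π·r²), r = 21.2 m.
4π·r² = 5648 m², 10·log₁₀ of that is 37.519 dB.
L_p = 101.8 − 37.519 = 64.28 dB.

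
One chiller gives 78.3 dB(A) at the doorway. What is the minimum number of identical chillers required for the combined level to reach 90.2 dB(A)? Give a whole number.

16

N identical sources give L₁ + 10·log₁₀ N, so require 10·log₁₀ N ≥ 90.2 − 78.3 = 11.9 dB.
N ≥ 10^(11.9/10) = 15.488, so N = 16.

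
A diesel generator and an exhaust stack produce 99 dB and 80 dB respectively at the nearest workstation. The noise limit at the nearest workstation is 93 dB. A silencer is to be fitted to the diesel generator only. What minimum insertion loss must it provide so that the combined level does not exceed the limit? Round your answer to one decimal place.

The untreated sources together contribute 10^(80/10) = 1.000e+08, i.e. 80.00 dB.
The limit corresponds to 10^(93/10) = 1.995e+09; subtracting the fixed part leaves 1.895e+09 for the diesel generator, i.e. 92.78 dB.
So the diesel generator must be reduced from 99 to 92.78 dB: IL = 6.22 dB.

6.2 dB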